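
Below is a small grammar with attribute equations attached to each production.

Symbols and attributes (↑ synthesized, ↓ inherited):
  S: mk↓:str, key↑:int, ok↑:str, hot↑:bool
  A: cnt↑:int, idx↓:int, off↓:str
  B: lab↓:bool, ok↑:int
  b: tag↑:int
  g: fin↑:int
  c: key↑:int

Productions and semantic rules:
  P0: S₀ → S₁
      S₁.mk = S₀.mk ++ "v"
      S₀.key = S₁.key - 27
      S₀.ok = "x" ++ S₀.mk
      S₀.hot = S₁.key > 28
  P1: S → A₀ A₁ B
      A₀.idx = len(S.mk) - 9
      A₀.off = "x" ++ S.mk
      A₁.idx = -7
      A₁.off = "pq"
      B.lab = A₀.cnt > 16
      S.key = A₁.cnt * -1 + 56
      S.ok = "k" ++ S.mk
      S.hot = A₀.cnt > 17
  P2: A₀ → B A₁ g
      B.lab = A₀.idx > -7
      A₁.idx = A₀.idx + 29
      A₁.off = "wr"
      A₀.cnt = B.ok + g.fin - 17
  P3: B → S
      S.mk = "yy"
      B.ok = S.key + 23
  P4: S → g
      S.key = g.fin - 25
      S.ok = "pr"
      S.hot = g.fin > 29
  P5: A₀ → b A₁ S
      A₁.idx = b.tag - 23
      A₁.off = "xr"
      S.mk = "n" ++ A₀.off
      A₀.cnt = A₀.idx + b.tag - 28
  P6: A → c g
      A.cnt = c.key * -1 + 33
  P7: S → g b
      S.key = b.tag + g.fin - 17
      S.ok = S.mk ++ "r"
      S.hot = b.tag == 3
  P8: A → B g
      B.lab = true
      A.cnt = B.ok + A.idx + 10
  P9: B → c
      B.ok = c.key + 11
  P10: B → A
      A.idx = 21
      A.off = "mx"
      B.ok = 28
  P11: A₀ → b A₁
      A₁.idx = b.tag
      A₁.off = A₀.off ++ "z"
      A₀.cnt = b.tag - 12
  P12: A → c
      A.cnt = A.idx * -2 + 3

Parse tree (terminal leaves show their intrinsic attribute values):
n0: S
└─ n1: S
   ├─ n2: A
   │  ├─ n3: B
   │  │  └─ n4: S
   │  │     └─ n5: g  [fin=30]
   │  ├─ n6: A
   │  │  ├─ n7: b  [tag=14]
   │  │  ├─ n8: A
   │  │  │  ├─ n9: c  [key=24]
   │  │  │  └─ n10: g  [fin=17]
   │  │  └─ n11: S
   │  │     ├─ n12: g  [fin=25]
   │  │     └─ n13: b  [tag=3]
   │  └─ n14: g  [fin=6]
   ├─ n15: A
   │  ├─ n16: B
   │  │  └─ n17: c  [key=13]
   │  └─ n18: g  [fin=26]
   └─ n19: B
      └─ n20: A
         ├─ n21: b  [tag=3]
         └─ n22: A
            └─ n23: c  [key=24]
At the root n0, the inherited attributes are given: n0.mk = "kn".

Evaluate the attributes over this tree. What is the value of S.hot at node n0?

true

1. n0.mk = "kn"  [given at root]
2. n1.mk = "knv"  [S₀.mk ++ "v"]
3. n2.idx = -6  [len(S.mk) - 9]
4. n2.off = "xknv"  ["x" ++ S.mk]
5. n3.lab = true  [A₀.idx > -7]
6. n4.mk = "yy"  ["yy"]
7. n5.fin = 30  [terminal]
8. n4.key = 5  [g.fin - 25]
9. n4.ok = "pr"  ["pr"]
10. n4.hot = true  [g.fin > 29]
11. n3.ok = 28  [S.key + 23]
12. n6.idx = 23  [A₀.idx + 29]
13. n6.off = "wr"  ["wr"]
14. n7.tag = 14  [terminal]
15. n8.idx = -9  [b.tag - 23]
16. n8.off = "xr"  ["xr"]
17. n9.key = 24  [terminal]
18. n10.fin = 17  [terminal]
19. n8.cnt = 9  [c.key * -1 + 33]
20. n11.mk = "nwr"  ["n" ++ A₀.off]
21. n12.fin = 25  [terminal]
22. n13.tag = 3  [terminal]
23. n11.key = 11  [b.tag + g.fin - 17]
24. n11.ok = "nwrr"  [S.mk ++ "r"]
25. n11.hot = true  [b.tag == 3]
26. n6.cnt = 9  [A₀.idx + b.tag - 28]
27. n14.fin = 6  [terminal]
28. n2.cnt = 17  [B.ok + g.fin - 17]
29. n15.idx = -7  [-7]
30. n15.off = "pq"  ["pq"]
31. n16.lab = true  [true]
32. n17.key = 13  [terminal]
33. n16.ok = 24  [c.key + 11]
34. n18.fin = 26  [terminal]
35. n15.cnt = 27  [B.ok + A.idx + 10]
36. n19.lab = true  [A₀.cnt > 16]
37. n20.idx = 21  [21]
38. n20.off = "mx"  ["mx"]
39. n21.tag = 3  [terminal]
40. n22.idx = 3  [b.tag]
41. n22.off = "mxz"  [A₀.off ++ "z"]
42. n23.key = 24  [terminal]
43. n22.cnt = -3  [A.idx * -2 + 3]
44. n20.cnt = -9  [b.tag - 12]
45. n19.ok = 28  [28]
46. n1.key = 29  [A₁.cnt * -1 + 56]
47. n1.ok = "kknv"  ["k" ++ S.mk]
48. n1.hot = false  [A₀.cnt > 17]
49. n0.key = 2  [S₁.key - 27]
50. n0.ok = "xkn"  ["x" ++ S₀.mk]
51. n0.hot = true  [S₁.key > 28]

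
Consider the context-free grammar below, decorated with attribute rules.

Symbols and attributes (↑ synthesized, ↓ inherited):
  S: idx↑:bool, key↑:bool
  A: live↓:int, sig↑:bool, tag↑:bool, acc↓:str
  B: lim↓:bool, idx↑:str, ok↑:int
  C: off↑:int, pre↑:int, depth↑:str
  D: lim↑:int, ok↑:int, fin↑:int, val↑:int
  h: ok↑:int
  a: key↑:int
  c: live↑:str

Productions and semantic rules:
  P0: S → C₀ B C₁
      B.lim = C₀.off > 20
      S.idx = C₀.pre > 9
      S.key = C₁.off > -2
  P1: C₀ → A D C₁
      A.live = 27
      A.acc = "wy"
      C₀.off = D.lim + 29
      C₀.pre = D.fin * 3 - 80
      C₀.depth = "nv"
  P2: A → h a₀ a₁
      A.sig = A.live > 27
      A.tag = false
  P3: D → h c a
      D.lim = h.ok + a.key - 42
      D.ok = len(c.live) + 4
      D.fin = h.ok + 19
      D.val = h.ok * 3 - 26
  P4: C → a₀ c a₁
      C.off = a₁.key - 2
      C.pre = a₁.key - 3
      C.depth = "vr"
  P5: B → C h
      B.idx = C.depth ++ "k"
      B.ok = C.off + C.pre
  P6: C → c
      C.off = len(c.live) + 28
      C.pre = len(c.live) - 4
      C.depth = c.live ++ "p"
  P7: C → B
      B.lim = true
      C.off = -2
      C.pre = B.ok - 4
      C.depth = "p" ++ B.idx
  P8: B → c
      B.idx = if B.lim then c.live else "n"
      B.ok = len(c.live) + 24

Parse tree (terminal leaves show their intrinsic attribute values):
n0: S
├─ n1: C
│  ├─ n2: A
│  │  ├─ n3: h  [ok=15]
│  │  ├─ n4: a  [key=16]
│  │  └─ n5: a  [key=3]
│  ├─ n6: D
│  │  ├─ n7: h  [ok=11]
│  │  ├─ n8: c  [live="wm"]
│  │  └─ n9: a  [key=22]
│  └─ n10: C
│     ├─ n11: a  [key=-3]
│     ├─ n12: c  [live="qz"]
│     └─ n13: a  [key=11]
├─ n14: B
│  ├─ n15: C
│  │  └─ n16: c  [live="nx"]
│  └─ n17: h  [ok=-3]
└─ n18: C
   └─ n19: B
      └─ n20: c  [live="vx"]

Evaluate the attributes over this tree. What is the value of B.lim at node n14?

false

1. n2.live = 27  [27]
2. n2.acc = "wy"  ["wy"]
3. n3.ok = 15  [terminal]
4. n4.key = 16  [terminal]
5. n5.key = 3  [terminal]
6. n2.sig = false  [A.live > 27]
7. n2.tag = false  [false]
8. n7.ok = 11  [terminal]
9. n8.live = "wm"  [terminal]
10. n9.key = 22  [terminal]
11. n6.lim = -9  [h.ok + a.key - 42]
12. n6.ok = 6  [len(c.live) + 4]
13. n6.fin = 30  [h.ok + 19]
14. n6.val = 7  [h.ok * 3 - 26]
15. n11.key = -3  [terminal]
16. n12.live = "qz"  [terminal]
17. n13.key = 11  [terminal]
18. n10.off = 9  [a₁.key - 2]
19. n10.pre = 8  [a₁.key - 3]
20. n10.depth = "vr"  ["vr"]
21. n1.off = 20  [D.lim + 29]
22. n1.pre = 10  [D.fin * 3 - 80]
23. n1.depth = "nv"  ["nv"]
24. n14.lim = false  [C₀.off > 20]
25. n16.live = "nx"  [terminal]
26. n15.off = 30  [len(c.live) + 28]
27. n15.pre = -2  [len(c.live) - 4]
28. n15.depth = "nxp"  [c.live ++ "p"]
29. n17.ok = -3  [terminal]
30. n14.idx = "nxpk"  [C.depth ++ "k"]
31. n14.ok = 28  [C.off + C.pre]
32. n19.lim = true  [true]
33. n20.live = "vx"  [terminal]
34. n19.idx = "vx"  [if B.lim then c.live else "n"]
35. n19.ok = 26  [len(c.live) + 24]
36. n18.off = -2  [-2]
37. n18.pre = 22  [B.ok - 4]
38. n18.depth = "pvx"  ["p" ++ B.idx]
39. n0.idx = true  [C₀.pre > 9]
40. n0.key = false  [C₁.off > -2]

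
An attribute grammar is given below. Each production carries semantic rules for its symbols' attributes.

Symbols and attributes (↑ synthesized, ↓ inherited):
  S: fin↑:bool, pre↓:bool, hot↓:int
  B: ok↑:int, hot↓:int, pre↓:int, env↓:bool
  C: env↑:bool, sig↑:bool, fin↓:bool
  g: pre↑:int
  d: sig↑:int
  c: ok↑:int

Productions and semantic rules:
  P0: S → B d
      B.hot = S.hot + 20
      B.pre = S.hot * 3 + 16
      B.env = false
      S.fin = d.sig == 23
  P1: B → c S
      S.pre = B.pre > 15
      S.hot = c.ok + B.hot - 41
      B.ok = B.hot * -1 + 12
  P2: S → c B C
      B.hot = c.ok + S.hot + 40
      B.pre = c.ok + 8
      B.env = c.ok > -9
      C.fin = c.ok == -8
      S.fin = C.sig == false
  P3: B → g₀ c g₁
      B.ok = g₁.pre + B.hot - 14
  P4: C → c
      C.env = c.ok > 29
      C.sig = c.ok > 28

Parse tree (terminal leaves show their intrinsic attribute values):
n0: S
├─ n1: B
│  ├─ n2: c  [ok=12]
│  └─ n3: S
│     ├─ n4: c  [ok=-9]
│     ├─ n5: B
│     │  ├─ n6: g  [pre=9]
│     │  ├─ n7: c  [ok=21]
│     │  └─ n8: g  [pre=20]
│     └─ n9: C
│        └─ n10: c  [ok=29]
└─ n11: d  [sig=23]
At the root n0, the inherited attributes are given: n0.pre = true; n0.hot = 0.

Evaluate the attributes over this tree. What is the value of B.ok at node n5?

1. n0.pre = true  [given at root]
2. n0.hot = 0  [given at root]
3. n1.hot = 20  [S.hot + 20]
4. n1.pre = 16  [S.hot * 3 + 16]
5. n1.env = false  [false]
6. n2.ok = 12  [terminal]
7. n3.pre = true  [B.pre > 15]
8. n3.hot = -9  [c.ok + B.hot - 41]
9. n4.ok = -9  [terminal]
10. n5.hot = 22  [c.ok + S.hot + 40]
11. n5.pre = -1  [c.ok + 8]
12. n5.env = false  [c.ok > -9]
13. n6.pre = 9  [terminal]
14. n7.ok = 21  [terminal]
15. n8.pre = 20  [terminal]
16. n5.ok = 28  [g₁.pre + B.hot - 14]
17. n9.fin = false  [c.ok == -8]
18. n10.ok = 29  [terminal]
19. n9.env = false  [c.ok > 29]
20. n9.sig = true  [c.ok > 28]
21. n3.fin = false  [C.sig == false]
22. n1.ok = -8  [B.hot * -1 + 12]
23. n11.sig = 23  [terminal]
24. n0.fin = true  [d.sig == 23]

28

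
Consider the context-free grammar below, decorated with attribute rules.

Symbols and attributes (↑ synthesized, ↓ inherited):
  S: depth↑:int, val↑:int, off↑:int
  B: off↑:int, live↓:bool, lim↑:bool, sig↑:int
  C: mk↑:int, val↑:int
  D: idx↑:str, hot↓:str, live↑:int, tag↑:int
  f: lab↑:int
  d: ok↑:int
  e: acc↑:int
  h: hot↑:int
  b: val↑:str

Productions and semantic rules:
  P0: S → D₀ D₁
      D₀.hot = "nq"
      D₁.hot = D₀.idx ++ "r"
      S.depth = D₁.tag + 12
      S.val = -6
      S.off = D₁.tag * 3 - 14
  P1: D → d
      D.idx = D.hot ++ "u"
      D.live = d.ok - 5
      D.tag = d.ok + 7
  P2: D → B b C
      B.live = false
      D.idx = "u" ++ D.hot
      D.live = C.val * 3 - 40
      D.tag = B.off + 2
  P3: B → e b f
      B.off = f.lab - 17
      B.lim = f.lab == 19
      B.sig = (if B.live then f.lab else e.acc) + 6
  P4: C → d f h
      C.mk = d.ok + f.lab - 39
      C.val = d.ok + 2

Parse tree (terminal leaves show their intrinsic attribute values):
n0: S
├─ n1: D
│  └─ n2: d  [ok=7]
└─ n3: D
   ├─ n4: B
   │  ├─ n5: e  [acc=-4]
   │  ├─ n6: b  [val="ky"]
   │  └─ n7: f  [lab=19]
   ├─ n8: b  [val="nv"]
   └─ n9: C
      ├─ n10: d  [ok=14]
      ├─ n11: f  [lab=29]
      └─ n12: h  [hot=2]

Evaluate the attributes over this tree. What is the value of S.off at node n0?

-2

1. n1.hot = "nq"  ["nq"]
2. n2.ok = 7  [terminal]
3. n1.idx = "nqu"  [D.hot ++ "u"]
4. n1.live = 2  [d.ok - 5]
5. n1.tag = 14  [d.ok + 7]
6. n3.hot = "nqur"  [D₀.idx ++ "r"]
7. n4.live = false  [false]
8. n5.acc = -4  [terminal]
9. n6.val = "ky"  [terminal]
10. n7.lab = 19  [terminal]
11. n4.off = 2  [f.lab - 17]
12. n4.lim = true  [f.lab == 19]
13. n4.sig = 2  [(if B.live then f.lab else e.acc) + 6]
14. n8.val = "nv"  [terminal]
15. n10.ok = 14  [terminal]
16. n11.lab = 29  [terminal]
17. n12.hot = 2  [terminal]
18. n9.mk = 4  [d.ok + f.lab - 39]
19. n9.val = 16  [d.ok + 2]
20. n3.idx = "unqur"  ["u" ++ D.hot]
21. n3.live = 8  [C.val * 3 - 40]
22. n3.tag = 4  [B.off + 2]
23. n0.depth = 16  [D₁.tag + 12]
24. n0.val = -6  [-6]
25. n0.off = -2  [D₁.tag * 3 - 14]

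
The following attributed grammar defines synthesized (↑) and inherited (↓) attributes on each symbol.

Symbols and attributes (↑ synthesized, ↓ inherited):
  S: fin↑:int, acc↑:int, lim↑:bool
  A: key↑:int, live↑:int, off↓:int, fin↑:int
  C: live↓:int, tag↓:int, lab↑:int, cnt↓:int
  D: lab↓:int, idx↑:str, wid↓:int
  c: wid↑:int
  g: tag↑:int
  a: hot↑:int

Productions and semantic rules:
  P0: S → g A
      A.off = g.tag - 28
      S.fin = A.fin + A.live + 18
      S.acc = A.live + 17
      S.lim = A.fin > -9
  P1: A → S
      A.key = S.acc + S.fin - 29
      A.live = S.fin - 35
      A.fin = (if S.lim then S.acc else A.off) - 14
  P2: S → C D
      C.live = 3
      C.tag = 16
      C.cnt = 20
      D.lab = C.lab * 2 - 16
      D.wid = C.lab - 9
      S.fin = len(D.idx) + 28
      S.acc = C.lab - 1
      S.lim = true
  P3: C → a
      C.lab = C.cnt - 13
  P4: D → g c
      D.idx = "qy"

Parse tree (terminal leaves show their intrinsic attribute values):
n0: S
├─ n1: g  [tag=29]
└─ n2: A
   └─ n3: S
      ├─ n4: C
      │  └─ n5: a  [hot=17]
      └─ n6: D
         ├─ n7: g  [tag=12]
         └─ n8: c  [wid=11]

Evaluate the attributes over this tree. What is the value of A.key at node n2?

1. n1.tag = 29  [terminal]
2. n2.off = 1  [g.tag - 28]
3. n4.live = 3  [3]
4. n4.tag = 16  [16]
5. n4.cnt = 20  [20]
6. n5.hot = 17  [terminal]
7. n4.lab = 7  [C.cnt - 13]
8. n6.lab = -2  [C.lab * 2 - 16]
9. n6.wid = -2  [C.lab - 9]
10. n7.tag = 12  [terminal]
11. n8.wid = 11  [terminal]
12. n6.idx = "qy"  ["qy"]
13. n3.fin = 30  [len(D.idx) + 28]
14. n3.acc = 6  [C.lab - 1]
15. n3.lim = true  [true]
16. n2.key = 7  [S.acc + S.fin - 29]
17. n2.live = -5  [S.fin - 35]
18. n2.fin = -8  [(if S.lim then S.acc else A.off) - 14]
19. n0.fin = 5  [A.fin + A.live + 18]
20. n0.acc = 12  [A.live + 17]
21. n0.lim = true  [A.fin > -9]

7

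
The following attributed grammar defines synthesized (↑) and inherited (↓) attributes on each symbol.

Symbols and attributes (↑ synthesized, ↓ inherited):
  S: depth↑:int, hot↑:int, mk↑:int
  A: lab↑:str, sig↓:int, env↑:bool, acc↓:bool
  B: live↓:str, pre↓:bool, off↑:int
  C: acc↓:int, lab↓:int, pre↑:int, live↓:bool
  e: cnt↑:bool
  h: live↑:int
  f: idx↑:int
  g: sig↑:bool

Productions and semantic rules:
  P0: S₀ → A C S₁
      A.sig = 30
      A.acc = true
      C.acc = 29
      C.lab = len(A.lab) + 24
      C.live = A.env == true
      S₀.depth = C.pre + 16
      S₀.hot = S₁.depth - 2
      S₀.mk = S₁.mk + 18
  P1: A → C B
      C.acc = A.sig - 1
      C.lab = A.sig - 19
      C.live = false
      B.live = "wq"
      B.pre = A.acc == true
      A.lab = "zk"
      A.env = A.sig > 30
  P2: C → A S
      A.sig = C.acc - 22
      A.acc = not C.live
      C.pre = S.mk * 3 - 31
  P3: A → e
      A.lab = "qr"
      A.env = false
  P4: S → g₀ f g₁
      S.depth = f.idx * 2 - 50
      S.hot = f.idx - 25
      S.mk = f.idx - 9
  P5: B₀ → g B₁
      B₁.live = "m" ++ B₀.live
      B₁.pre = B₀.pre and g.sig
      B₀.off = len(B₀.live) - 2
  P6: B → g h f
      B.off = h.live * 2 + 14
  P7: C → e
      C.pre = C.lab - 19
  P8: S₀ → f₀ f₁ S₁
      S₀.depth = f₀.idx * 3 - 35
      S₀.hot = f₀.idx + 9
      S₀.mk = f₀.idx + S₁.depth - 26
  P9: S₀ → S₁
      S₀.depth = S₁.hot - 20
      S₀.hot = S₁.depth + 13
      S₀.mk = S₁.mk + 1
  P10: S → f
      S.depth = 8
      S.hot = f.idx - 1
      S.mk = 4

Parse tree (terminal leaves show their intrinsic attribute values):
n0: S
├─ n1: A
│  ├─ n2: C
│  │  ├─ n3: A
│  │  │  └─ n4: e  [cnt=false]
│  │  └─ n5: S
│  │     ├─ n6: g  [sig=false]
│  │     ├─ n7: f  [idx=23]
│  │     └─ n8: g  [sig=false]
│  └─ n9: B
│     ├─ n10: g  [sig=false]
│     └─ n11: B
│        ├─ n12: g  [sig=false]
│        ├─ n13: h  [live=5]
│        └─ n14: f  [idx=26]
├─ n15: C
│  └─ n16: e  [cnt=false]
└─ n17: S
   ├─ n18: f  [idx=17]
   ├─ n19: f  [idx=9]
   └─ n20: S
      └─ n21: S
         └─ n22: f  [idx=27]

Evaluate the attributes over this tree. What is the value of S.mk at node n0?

15

1. n1.sig = 30  [30]
2. n1.acc = true  [true]
3. n2.acc = 29  [A.sig - 1]
4. n2.lab = 11  [A.sig - 19]
5. n2.live = false  [false]
6. n3.sig = 7  [C.acc - 22]
7. n3.acc = true  [not C.live]
8. n4.cnt = false  [terminal]
9. n3.lab = "qr"  ["qr"]
10. n3.env = false  [false]
11. n6.sig = false  [terminal]
12. n7.idx = 23  [terminal]
13. n8.sig = false  [terminal]
14. n5.depth = -4  [f.idx * 2 - 50]
15. n5.hot = -2  [f.idx - 25]
16. n5.mk = 14  [f.idx - 9]
17. n2.pre = 11  [S.mk * 3 - 31]
18. n9.live = "wq"  ["wq"]
19. n9.pre = true  [A.acc == true]
20. n10.sig = false  [terminal]
21. n11.live = "mwq"  ["m" ++ B₀.live]
22. n11.pre = false  [B₀.pre and g.sig]
23. n12.sig = false  [terminal]
24. n13.live = 5  [terminal]
25. n14.idx = 26  [terminal]
26. n11.off = 24  [h.live * 2 + 14]
27. n9.off = 0  [len(B₀.live) - 2]
28. n1.lab = "zk"  ["zk"]
29. n1.env = false  [A.sig > 30]
30. n15.acc = 29  [29]
31. n15.lab = 26  [len(A.lab) + 24]
32. n15.live = false  [A.env == true]
33. n16.cnt = false  [terminal]
34. n15.pre = 7  [C.lab - 19]
35. n18.idx = 17  [terminal]
36. n19.idx = 9  [terminal]
37. n22.idx = 27  [terminal]
38. n21.depth = 8  [8]
39. n21.hot = 26  [f.idx - 1]
40. n21.mk = 4  [4]
41. n20.depth = 6  [S₁.hot - 20]
42. n20.hot = 21  [S₁.depth + 13]
43. n20.mk = 5  [S₁.mk + 1]
44. n17.depth = 16  [f₀.idx * 3 - 35]
45. n17.hot = 26  [f₀.idx + 9]
46. n17.mk = -3  [f₀.idx + S₁.depth - 26]
47. n0.depth = 23  [C.pre + 16]
48. n0.hot = 14  [S₁.depth - 2]
49. n0.mk = 15  [S₁.mk + 18]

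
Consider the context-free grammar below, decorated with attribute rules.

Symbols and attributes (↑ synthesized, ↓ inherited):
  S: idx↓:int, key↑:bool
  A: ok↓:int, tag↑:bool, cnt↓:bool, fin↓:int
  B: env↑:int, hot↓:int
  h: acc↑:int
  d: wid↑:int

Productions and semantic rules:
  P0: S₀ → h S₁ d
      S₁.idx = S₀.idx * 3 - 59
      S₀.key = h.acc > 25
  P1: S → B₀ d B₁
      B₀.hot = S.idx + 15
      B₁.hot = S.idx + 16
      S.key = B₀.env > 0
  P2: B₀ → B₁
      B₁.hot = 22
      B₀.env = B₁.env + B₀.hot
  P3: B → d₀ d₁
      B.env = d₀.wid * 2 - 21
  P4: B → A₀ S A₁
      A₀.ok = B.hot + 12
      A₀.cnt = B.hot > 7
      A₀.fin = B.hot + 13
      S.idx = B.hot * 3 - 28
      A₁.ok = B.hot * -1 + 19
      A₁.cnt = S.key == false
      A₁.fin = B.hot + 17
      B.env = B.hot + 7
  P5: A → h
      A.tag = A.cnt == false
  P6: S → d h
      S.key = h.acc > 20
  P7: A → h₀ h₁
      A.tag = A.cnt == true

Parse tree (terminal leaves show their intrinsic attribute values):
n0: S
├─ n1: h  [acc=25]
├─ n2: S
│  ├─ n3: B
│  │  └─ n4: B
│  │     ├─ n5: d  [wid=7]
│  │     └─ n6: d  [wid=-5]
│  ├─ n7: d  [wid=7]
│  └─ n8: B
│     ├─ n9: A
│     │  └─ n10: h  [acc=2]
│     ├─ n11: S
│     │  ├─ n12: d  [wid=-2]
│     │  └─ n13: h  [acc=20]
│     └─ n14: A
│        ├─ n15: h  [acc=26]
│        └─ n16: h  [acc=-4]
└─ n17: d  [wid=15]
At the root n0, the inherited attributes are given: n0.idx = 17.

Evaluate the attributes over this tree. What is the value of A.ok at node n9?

1. n0.idx = 17  [given at root]
2. n1.acc = 25  [terminal]
3. n2.idx = -8  [S₀.idx * 3 - 59]
4. n3.hot = 7  [S.idx + 15]
5. n4.hot = 22  [22]
6. n5.wid = 7  [terminal]
7. n6.wid = -5  [terminal]
8. n4.env = -7  [d₀.wid * 2 - 21]
9. n3.env = 0  [B₁.env + B₀.hot]
10. n7.wid = 7  [terminal]
11. n8.hot = 8  [S.idx + 16]
12. n9.ok = 20  [B.hot + 12]
13. n9.cnt = true  [B.hot > 7]
14. n9.fin = 21  [B.hot + 13]
15. n10.acc = 2  [terminal]
16. n9.tag = false  [A.cnt == false]
17. n11.idx = -4  [B.hot * 3 - 28]
18. n12.wid = -2  [terminal]
19. n13.acc = 20  [terminal]
20. n11.key = false  [h.acc > 20]
21. n14.ok = 11  [B.hot * -1 + 19]
22. n14.cnt = true  [S.key == false]
23. n14.fin = 25  [B.hot + 17]
24. n15.acc = 26  [terminal]
25. n16.acc = -4  [terminal]
26. n14.tag = true  [A.cnt == true]
27. n8.env = 15  [B.hot + 7]
28. n2.key = false  [B₀.env > 0]
29. n17.wid = 15  [terminal]
30. n0.key = false  [h.acc > 25]

20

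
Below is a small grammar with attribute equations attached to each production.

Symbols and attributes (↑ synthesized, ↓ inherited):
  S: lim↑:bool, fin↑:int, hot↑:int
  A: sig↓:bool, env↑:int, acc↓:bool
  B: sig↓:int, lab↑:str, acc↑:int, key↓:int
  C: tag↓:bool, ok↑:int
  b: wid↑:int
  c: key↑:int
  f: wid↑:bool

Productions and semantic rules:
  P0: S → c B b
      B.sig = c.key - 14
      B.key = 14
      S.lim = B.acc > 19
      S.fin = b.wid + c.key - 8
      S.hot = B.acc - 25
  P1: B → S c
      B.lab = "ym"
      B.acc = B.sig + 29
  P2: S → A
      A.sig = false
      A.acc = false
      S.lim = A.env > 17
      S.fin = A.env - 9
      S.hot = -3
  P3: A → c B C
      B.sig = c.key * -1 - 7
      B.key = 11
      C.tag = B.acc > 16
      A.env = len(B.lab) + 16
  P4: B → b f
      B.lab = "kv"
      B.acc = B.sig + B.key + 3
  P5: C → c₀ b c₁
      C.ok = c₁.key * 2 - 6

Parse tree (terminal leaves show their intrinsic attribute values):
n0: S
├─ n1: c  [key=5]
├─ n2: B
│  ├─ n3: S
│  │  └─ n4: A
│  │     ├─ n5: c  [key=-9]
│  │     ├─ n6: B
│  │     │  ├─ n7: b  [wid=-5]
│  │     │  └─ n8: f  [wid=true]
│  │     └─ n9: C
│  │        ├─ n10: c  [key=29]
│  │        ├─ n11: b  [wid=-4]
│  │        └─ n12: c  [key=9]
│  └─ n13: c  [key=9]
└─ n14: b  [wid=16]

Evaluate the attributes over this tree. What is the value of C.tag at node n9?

1. n1.key = 5  [terminal]
2. n2.sig = -9  [c.key - 14]
3. n2.key = 14  [14]
4. n4.sig = false  [false]
5. n4.acc = false  [false]
6. n5.key = -9  [terminal]
7. n6.sig = 2  [c.key * -1 - 7]
8. n6.key = 11  [11]
9. n7.wid = -5  [terminal]
10. n8.wid = true  [terminal]
11. n6.lab = "kv"  ["kv"]
12. n6.acc = 16  [B.sig + B.key + 3]
13. n9.tag = false  [B.acc > 16]
14. n10.key = 29  [terminal]
15. n11.wid = -4  [terminal]
16. n12.key = 9  [terminal]
17. n9.ok = 12  [c₁.key * 2 - 6]
18. n4.env = 18  [len(B.lab) + 16]
19. n3.lim = true  [A.env > 17]
20. n3.fin = 9  [A.env - 9]
21. n3.hot = -3  [-3]
22. n13.key = 9  [terminal]
23. n2.lab = "ym"  ["ym"]
24. n2.acc = 20  [B.sig + 29]
25. n14.wid = 16  [terminal]
26. n0.lim = true  [B.acc > 19]
27. n0.fin = 13  [b.wid + c.key - 8]
28. n0.hot = -5  [B.acc - 25]

false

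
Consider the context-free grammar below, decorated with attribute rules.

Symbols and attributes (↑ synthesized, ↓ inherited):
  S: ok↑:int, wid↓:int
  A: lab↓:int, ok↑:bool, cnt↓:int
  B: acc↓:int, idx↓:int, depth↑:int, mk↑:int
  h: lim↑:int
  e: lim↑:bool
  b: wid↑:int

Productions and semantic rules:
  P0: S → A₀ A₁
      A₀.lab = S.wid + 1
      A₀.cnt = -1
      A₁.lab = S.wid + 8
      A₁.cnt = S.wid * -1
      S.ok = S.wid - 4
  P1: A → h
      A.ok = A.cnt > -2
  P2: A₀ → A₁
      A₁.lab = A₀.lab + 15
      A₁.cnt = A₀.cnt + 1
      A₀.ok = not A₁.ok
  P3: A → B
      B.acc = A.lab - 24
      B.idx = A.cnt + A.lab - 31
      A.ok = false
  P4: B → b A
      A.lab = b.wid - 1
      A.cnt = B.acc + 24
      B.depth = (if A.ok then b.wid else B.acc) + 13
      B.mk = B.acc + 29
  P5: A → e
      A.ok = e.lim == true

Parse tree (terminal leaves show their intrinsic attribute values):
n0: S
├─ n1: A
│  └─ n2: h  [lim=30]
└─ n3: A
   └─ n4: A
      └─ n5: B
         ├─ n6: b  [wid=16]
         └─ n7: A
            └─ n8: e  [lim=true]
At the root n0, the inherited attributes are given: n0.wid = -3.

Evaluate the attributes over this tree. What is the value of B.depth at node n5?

1. n0.wid = -3  [given at root]
2. n1.lab = -2  [S.wid + 1]
3. n1.cnt = -1  [-1]
4. n2.lim = 30  [terminal]
5. n1.ok = true  [A.cnt > -2]
6. n3.lab = 5  [S.wid + 8]
7. n3.cnt = 3  [S.wid * -1]
8. n4.lab = 20  [A₀.lab + 15]
9. n4.cnt = 4  [A₀.cnt + 1]
10. n5.acc = -4  [A.lab - 24]
11. n5.idx = -7  [A.cnt + A.lab - 31]
12. n6.wid = 16  [terminal]
13. n7.lab = 15  [b.wid - 1]
14. n7.cnt = 20  [B.acc + 24]
15. n8.lim = true  [terminal]
16. n7.ok = true  [e.lim == true]
17. n5.depth = 29  [(if A.ok then b.wid else B.acc) + 13]
18. n5.mk = 25  [B.acc + 29]
19. n4.ok = false  [false]
20. n3.ok = true  [not A₁.ok]
21. n0.ok = -7  [S.wid - 4]

29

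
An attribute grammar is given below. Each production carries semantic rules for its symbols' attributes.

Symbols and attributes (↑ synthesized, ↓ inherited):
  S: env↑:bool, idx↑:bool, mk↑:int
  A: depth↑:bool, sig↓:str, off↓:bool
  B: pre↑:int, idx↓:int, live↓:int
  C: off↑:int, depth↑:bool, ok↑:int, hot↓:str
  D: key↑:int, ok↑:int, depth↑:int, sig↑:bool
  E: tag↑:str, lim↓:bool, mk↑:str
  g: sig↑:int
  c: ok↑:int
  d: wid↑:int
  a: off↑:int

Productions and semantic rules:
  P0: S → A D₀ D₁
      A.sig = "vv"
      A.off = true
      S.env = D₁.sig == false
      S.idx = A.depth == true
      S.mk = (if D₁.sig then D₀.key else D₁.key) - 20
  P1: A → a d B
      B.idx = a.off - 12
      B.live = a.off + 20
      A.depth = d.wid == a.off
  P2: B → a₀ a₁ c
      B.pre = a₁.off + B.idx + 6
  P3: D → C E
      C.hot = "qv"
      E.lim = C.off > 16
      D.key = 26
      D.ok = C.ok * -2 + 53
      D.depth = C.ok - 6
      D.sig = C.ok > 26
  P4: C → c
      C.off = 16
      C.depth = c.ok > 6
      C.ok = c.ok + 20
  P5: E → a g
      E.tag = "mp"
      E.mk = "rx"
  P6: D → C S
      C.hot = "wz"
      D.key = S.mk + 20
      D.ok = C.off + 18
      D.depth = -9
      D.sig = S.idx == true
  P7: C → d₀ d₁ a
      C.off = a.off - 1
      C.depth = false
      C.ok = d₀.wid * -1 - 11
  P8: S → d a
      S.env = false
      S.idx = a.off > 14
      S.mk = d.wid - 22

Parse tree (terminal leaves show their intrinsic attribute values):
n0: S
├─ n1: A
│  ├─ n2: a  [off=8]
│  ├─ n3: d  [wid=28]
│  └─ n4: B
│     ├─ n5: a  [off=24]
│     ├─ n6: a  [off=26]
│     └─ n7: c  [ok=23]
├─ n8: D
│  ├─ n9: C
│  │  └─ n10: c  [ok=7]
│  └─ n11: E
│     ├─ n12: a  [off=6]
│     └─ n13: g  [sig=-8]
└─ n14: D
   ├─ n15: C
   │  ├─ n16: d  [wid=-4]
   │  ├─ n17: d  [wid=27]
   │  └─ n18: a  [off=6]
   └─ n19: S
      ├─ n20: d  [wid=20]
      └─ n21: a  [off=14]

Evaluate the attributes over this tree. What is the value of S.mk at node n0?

1. n1.sig = "vv"  ["vv"]
2. n1.off = true  [true]
3. n2.off = 8  [terminal]
4. n3.wid = 28  [terminal]
5. n4.idx = -4  [a.off - 12]
6. n4.live = 28  [a.off + 20]
7. n5.off = 24  [terminal]
8. n6.off = 26  [terminal]
9. n7.ok = 23  [terminal]
10. n4.pre = 28  [a₁.off + B.idx + 6]
11. n1.depth = false  [d.wid == a.off]
12. n9.hot = "qv"  ["qv"]
13. n10.ok = 7  [terminal]
14. n9.off = 16  [16]
15. n9.depth = true  [c.ok > 6]
16. n9.ok = 27  [c.ok + 20]
17. n11.lim = false  [C.off > 16]
18. n12.off = 6  [terminal]
19. n13.sig = -8  [terminal]
20. n11.tag = "mp"  ["mp"]
21. n11.mk = "rx"  ["rx"]
22. n8.key = 26  [26]
23. n8.ok = -1  [C.ok * -2 + 53]
24. n8.depth = 21  [C.ok - 6]
25. n8.sig = true  [C.ok > 26]
26. n15.hot = "wz"  ["wz"]
27. n16.wid = -4  [terminal]
28. n17.wid = 27  [terminal]
29. n18.off = 6  [terminal]
30. n15.off = 5  [a.off - 1]
31. n15.depth = false  [false]
32. n15.ok = -7  [d₀.wid * -1 - 11]
33. n20.wid = 20  [terminal]
34. n21.off = 14  [terminal]
35. n19.env = false  [false]
36. n19.idx = false  [a.off > 14]
37. n19.mk = -2  [d.wid - 22]
38. n14.key = 18  [S.mk + 20]
39. n14.ok = 23  [C.off + 18]
40. n14.depth = -9  [-9]
41. n14.sig = false  [S.idx == true]
42. n0.env = true  [D₁.sig == false]
43. n0.idx = false  [A.depth == true]
44. n0.mk = -2  [(if D₁.sig then D₀.key else D₁.key) - 20]

-2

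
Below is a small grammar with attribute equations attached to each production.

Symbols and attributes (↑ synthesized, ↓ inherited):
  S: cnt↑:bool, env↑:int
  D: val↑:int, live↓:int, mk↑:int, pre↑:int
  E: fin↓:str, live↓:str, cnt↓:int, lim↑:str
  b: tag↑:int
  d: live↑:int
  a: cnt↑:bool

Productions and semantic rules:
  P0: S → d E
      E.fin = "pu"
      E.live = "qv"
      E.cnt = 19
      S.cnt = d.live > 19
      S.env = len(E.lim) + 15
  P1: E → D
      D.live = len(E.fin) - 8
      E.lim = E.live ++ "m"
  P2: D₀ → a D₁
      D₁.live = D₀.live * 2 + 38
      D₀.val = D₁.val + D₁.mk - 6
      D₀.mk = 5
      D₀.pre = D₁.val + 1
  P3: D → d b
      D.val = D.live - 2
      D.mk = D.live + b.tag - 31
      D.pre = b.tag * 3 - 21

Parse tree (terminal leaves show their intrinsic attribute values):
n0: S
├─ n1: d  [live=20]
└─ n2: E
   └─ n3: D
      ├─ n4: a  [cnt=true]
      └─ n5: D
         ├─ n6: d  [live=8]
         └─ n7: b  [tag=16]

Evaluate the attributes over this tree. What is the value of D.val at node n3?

29

1. n1.live = 20  [terminal]
2. n2.fin = "pu"  ["pu"]
3. n2.live = "qv"  ["qv"]
4. n2.cnt = 19  [19]
5. n3.live = -6  [len(E.fin) - 8]
6. n4.cnt = true  [terminal]
7. n5.live = 26  [D₀.live * 2 + 38]
8. n6.live = 8  [terminal]
9. n7.tag = 16  [terminal]
10. n5.val = 24  [D.live - 2]
11. n5.mk = 11  [D.live + b.tag - 31]
12. n5.pre = 27  [b.tag * 3 - 21]
13. n3.val = 29  [D₁.val + D₁.mk - 6]
14. n3.mk = 5  [5]
15. n3.pre = 25  [D₁.val + 1]
16. n2.lim = "qvm"  [E.live ++ "m"]
17. n0.cnt = true  [d.live > 19]
18. n0.env = 18  [len(E.lim) + 15]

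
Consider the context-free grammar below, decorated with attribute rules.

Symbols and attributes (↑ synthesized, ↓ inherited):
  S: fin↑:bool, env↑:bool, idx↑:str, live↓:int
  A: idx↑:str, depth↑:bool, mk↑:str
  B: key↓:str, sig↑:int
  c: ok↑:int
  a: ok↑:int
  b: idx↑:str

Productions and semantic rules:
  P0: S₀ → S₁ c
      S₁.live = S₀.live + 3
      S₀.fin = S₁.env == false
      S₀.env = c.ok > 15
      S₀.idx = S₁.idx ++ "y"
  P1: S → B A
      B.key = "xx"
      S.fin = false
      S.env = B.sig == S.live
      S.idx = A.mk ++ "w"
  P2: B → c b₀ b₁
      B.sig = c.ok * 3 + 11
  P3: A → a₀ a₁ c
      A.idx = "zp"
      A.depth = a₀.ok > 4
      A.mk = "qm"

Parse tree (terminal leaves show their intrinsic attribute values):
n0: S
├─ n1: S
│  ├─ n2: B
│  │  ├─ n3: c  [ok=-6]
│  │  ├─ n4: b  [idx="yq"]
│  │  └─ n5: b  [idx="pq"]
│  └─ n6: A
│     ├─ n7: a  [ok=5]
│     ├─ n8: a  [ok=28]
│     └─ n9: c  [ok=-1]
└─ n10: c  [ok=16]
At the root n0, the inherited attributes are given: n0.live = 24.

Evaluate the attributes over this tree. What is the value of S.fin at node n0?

1. n0.live = 24  [given at root]
2. n1.live = 27  [S₀.live + 3]
3. n2.key = "xx"  ["xx"]
4. n3.ok = -6  [terminal]
5. n4.idx = "yq"  [terminal]
6. n5.idx = "pq"  [terminal]
7. n2.sig = -7  [c.ok * 3 + 11]
8. n7.ok = 5  [terminal]
9. n8.ok = 28  [terminal]
10. n9.ok = -1  [terminal]
11. n6.idx = "zp"  ["zp"]
12. n6.depth = true  [a₀.ok > 4]
13. n6.mk = "qm"  ["qm"]
14. n1.fin = false  [false]
15. n1.env = false  [B.sig == S.live]
16. n1.idx = "qmw"  [A.mk ++ "w"]
17. n10.ok = 16  [terminal]
18. n0.fin = true  [S₁.env == false]
19. n0.env = true  [c.ok > 15]
20. n0.idx = "qmwy"  [S₁.idx ++ "y"]

true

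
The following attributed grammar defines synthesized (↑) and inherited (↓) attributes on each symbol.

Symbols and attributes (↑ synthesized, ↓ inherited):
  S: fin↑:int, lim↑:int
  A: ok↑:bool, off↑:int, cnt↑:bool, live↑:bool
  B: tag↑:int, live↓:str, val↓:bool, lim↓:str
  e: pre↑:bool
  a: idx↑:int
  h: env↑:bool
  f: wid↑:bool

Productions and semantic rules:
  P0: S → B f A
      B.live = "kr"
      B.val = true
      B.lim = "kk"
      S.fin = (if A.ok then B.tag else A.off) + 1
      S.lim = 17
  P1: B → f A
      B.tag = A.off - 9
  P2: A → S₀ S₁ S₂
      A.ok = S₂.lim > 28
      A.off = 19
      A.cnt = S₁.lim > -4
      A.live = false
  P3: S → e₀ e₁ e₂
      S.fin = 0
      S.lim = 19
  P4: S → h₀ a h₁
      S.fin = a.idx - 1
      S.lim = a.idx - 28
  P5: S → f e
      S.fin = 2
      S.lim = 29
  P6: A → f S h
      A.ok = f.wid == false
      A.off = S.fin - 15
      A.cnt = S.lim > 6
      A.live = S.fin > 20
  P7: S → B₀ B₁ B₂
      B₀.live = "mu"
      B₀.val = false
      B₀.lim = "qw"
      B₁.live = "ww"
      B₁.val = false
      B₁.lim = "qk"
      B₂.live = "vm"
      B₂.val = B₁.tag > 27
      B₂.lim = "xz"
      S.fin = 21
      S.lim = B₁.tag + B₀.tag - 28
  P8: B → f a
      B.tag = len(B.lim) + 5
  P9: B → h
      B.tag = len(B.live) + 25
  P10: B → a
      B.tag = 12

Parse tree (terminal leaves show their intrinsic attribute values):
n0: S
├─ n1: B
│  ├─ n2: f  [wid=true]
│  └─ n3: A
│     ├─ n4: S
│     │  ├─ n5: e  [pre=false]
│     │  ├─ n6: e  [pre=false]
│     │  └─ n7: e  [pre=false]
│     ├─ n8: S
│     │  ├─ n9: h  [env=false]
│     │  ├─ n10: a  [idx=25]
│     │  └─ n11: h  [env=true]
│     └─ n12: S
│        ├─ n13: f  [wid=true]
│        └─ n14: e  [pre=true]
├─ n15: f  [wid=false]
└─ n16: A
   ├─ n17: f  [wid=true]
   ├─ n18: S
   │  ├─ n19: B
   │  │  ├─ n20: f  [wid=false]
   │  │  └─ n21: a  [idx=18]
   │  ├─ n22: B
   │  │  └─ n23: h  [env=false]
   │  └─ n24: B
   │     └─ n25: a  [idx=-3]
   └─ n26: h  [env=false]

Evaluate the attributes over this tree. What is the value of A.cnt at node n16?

1. n1.live = "kr"  ["kr"]
2. n1.val = true  [true]
3. n1.lim = "kk"  ["kk"]
4. n2.wid = true  [terminal]
5. n5.pre = false  [terminal]
6. n6.pre = false  [terminal]
7. n7.pre = false  [terminal]
8. n4.fin = 0  [0]
9. n4.lim = 19  [19]
10. n9.env = false  [terminal]
11. n10.idx = 25  [terminal]
12. n11.env = true  [terminal]
13. n8.fin = 24  [a.idx - 1]
14. n8.lim = -3  [a.idx - 28]
15. n13.wid = true  [terminal]
16. n14.pre = true  [terminal]
17. n12.fin = 2  [2]
18. n12.lim = 29  [29]
19. n3.ok = true  [S₂.lim > 28]
20. n3.off = 19  [19]
21. n3.cnt = true  [S₁.lim > -4]
22. n3.live = false  [false]
23. n1.tag = 10  [A.off - 9]
24. n15.wid = false  [terminal]
25. n17.wid = true  [terminal]
26. n19.live = "mu"  ["mu"]
27. n19.val = false  [false]
28. n19.lim = "qw"  ["qw"]
29. n20.wid = false  [terminal]
30. n21.idx = 18  [terminal]
31. n19.tag = 7  [len(B.lim) + 5]
32. n22.live = "ww"  ["ww"]
33. n22.val = false  [false]
34. n22.lim = "qk"  ["qk"]
35. n23.env = false  [terminal]
36. n22.tag = 27  [len(B.live) + 25]
37. n24.live = "vm"  ["vm"]
38. n24.val = false  [B₁.tag > 27]
39. n24.lim = "xz"  ["xz"]
40. n25.idx = -3  [terminal]
41. n24.tag = 12  [12]
42. n18.fin = 21  [21]
43. n18.lim = 6  [B₁.tag + B₀.tag - 28]
44. n26.env = false  [terminal]
45. n16.ok = false  [f.wid == false]
46. n16.off = 6  [S.fin - 15]
47. n16.cnt = false  [S.lim > 6]
48. n16.live = true  [S.fin > 20]
49. n0.fin = 7  [(if A.ok then B.tag else A.off) + 1]
50. n0.lim = 17  [17]

false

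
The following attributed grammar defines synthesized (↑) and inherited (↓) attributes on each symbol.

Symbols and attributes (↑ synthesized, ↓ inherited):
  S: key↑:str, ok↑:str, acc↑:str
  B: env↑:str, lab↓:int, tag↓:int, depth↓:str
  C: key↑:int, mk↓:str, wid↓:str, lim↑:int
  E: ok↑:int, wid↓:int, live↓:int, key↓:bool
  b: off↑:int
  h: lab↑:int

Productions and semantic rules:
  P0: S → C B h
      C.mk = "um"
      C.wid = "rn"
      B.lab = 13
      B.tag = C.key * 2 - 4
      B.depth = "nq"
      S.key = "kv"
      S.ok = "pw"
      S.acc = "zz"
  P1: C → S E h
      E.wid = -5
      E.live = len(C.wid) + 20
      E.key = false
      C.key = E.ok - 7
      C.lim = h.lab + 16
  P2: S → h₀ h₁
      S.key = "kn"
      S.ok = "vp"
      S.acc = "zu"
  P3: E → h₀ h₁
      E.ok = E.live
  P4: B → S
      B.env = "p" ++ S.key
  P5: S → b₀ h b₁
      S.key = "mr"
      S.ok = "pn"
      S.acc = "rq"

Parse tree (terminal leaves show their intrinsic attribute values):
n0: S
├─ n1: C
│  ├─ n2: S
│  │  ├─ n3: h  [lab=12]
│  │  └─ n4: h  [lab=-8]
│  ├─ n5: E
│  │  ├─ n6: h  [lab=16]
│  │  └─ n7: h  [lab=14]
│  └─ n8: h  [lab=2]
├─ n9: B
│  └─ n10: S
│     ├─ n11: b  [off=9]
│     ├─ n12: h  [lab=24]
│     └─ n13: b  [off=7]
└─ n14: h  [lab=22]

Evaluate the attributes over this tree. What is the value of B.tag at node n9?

1. n1.mk = "um"  ["um"]
2. n1.wid = "rn"  ["rn"]
3. n3.lab = 12  [terminal]
4. n4.lab = -8  [terminal]
5. n2.key = "kn"  ["kn"]
6. n2.ok = "vp"  ["vp"]
7. n2.acc = "zu"  ["zu"]
8. n5.wid = -5  [-5]
9. n5.live = 22  [len(C.wid) + 20]
10. n5.key = false  [false]
11. n6.lab = 16  [terminal]
12. n7.lab = 14  [terminal]
13. n5.ok = 22  [E.live]
14. n8.lab = 2  [terminal]
15. n1.key = 15  [E.ok - 7]
16. n1.lim = 18  [h.lab + 16]
17. n9.lab = 13  [13]
18. n9.tag = 26  [C.key * 2 - 4]
19. n9.depth = "nq"  ["nq"]
20. n11.off = 9  [terminal]
21. n12.lab = 24  [terminal]
22. n13.off = 7  [terminal]
23. n10.key = "mr"  ["mr"]
24. n10.ok = "pn"  ["pn"]
25. n10.acc = "rq"  ["rq"]
26. n9.env = "pmr"  ["p" ++ S.key]
27. n14.lab = 22  [terminal]
28. n0.key = "kv"  ["kv"]
29. n0.ok = "pw"  ["pw"]
30. n0.acc = "zz"  ["zz"]

26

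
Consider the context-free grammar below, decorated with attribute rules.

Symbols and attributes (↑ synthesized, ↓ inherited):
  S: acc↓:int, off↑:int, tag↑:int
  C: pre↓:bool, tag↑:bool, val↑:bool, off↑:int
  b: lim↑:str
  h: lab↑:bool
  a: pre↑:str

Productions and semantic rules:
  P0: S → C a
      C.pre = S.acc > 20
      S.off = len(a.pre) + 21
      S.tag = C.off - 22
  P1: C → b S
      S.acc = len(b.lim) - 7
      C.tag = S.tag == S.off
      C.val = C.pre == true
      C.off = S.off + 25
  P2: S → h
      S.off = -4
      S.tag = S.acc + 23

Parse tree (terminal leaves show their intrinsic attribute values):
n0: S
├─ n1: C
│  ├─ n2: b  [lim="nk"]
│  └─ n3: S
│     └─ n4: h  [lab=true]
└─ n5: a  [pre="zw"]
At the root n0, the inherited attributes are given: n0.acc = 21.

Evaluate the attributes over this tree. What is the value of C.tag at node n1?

false

1. n0.acc = 21  [given at root]
2. n1.pre = true  [S.acc > 20]
3. n2.lim = "nk"  [terminal]
4. n3.acc = -5  [len(b.lim) - 7]
5. n4.lab = true  [terminal]
6. n3.off = -4  [-4]
7. n3.tag = 18  [S.acc + 23]
8. n1.tag = false  [S.tag == S.off]
9. n1.val = true  [C.pre == true]
10. n1.off = 21  [S.off + 25]
11. n5.pre = "zw"  [terminal]
12. n0.off = 23  [len(a.pre) + 21]
13. n0.tag = -1  [C.off - 22]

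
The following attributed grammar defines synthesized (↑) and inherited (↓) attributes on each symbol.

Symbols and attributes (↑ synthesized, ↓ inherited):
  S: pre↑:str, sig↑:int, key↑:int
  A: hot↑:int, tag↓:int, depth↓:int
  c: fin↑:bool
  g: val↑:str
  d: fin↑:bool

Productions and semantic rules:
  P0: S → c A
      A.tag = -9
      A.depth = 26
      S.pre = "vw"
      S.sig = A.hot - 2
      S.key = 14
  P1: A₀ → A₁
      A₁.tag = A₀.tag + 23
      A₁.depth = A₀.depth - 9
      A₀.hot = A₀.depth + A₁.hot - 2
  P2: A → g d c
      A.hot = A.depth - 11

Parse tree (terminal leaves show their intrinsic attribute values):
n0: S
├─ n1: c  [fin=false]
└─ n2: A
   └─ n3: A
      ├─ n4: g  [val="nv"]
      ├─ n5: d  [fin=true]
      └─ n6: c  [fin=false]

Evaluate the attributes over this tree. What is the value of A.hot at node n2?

30

1. n1.fin = false  [terminal]
2. n2.tag = -9  [-9]
3. n2.depth = 26  [26]
4. n3.tag = 14  [A₀.tag + 23]
5. n3.depth = 17  [A₀.depth - 9]
6. n4.val = "nv"  [terminal]
7. n5.fin = true  [terminal]
8. n6.fin = false  [terminal]
9. n3.hot = 6  [A.depth - 11]
10. n2.hot = 30  [A₀.depth + A₁.hot - 2]
11. n0.pre = "vw"  ["vw"]
12. n0.sig = 28  [A.hot - 2]
13. n0.key = 14  [14]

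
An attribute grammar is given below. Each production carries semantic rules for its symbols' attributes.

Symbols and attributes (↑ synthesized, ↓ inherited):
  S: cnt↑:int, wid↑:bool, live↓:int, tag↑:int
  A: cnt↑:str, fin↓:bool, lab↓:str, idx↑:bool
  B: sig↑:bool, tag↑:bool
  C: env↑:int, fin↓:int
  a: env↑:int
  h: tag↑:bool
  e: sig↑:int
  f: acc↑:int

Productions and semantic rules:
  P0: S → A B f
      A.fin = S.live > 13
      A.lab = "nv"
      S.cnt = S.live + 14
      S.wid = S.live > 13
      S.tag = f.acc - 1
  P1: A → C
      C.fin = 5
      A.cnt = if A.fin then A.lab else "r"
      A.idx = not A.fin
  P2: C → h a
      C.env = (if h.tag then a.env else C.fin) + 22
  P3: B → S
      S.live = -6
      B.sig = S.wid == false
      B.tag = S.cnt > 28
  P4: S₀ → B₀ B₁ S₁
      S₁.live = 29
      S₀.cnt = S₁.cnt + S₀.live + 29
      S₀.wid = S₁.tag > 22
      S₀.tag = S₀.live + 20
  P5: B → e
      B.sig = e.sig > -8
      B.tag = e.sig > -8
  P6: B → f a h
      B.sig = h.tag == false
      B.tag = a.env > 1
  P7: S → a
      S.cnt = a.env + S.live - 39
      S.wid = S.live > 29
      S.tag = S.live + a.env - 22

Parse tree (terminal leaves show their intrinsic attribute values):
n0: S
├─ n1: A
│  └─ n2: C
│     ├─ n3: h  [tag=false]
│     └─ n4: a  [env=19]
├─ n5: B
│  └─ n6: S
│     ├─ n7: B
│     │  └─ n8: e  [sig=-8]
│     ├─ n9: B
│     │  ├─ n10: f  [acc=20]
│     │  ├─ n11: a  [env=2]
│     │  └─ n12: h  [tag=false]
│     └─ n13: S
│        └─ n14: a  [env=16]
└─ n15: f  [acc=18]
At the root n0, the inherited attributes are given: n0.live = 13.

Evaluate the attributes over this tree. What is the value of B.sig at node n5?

false

1. n0.live = 13  [given at root]
2. n1.fin = false  [S.live > 13]
3. n1.lab = "nv"  ["nv"]
4. n2.fin = 5  [5]
5. n3.tag = false  [terminal]
6. n4.env = 19  [terminal]
7. n2.env = 27  [(if h.tag then a.env else C.fin) + 22]
8. n1.cnt = "r"  [if A.fin then A.lab else "r"]
9. n1.idx = true  [not A.fin]
10. n6.live = -6  [-6]
11. n8.sig = -8  [terminal]
12. n7.sig = false  [e.sig > -8]
13. n7.tag = false  [e.sig > -8]
14. n10.acc = 20  [terminal]
15. n11.env = 2  [terminal]
16. n12.tag = false  [terminal]
17. n9.sig = true  [h.tag == false]
18. n9.tag = true  [a.env > 1]
19. n13.live = 29  [29]
20. n14.env = 16  [terminal]
21. n13.cnt = 6  [a.env + S.live - 39]
22. n13.wid = false  [S.live > 29]
23. n13.tag = 23  [S.live + a.env - 22]
24. n6.cnt = 29  [S₁.cnt + S₀.live + 29]
25. n6.wid = true  [S₁.tag > 22]
26. n6.tag = 14  [S₀.live + 20]
27. n5.sig = false  [S.wid == false]
28. n5.tag = true  [S.cnt > 28]
29. n15.acc = 18  [terminal]
30. n0.cnt = 27  [S.live + 14]
31. n0.wid = false  [S.live > 13]
32. n0.tag = 17  [f.acc - 1]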